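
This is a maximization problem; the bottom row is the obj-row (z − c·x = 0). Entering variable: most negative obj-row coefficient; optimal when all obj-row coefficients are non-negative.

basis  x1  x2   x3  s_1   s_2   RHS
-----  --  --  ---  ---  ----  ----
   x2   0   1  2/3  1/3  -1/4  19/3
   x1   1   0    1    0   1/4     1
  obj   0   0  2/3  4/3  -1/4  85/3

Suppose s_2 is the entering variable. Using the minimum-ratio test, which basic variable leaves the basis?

x1

Column s_2 entries and ratios — x2: -1/4 ≤ 0, skip; x1: 1/(1/4) = 4.
Smallest ratio is 4 in the row of x1, so x1 leaves.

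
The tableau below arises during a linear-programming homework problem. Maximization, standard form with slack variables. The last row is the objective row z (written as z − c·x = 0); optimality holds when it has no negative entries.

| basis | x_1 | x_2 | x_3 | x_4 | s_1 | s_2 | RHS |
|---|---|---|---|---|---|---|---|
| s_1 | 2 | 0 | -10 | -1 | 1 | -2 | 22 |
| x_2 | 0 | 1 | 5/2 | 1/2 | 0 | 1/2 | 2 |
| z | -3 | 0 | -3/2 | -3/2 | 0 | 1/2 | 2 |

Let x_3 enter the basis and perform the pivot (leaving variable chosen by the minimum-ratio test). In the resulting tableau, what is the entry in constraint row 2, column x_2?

2/5

Ratio test on column x_3 — row 1: entry -10 ≤ 0; row 2: 2/(5/2) = 4/5. Minimum is 4/5 at row 2 (x_2 leaves); pivot element 5/2.
Divide row 2 by 5/2; eliminate column x_3 from the other rows.
In the new row 2, the x_2 entry is the old entry divided by the pivot: 1/(5/2) = 2/5.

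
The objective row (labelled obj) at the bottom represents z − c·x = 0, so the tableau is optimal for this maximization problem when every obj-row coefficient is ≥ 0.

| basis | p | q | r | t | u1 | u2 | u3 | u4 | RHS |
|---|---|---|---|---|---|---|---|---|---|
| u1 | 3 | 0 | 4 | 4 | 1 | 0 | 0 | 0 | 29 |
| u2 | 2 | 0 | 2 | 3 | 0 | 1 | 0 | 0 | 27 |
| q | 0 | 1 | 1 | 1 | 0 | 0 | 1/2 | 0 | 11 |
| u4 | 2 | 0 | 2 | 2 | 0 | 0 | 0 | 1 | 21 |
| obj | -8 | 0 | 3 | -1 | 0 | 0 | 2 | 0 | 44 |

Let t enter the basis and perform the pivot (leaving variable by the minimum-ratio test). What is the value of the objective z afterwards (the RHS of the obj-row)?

Ratio test on column t — row 1: 29/4 = 29/4; row 2: 27/3 = 9; row 3: 11/1 = 11; row 4: 21/2 = 21/2. Minimum is 29/4 at row 1 (u1 leaves); pivot element 4.
Pivot on row 1; the obj-row RHS becomes 44 − (-1)·(29/4) = 205/4.

205/4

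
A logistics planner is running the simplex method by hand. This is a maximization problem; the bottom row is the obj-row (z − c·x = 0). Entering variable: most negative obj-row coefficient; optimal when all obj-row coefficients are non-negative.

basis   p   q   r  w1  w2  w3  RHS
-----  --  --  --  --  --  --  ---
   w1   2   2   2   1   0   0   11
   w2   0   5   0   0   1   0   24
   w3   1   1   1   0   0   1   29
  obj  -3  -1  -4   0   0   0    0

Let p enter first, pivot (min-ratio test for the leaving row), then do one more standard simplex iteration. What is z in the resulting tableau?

22

Ratio test on column p — row 1: 11/2 = 11/2; row 2: entry 0 ≤ 0; row 3: 29/1 = 29. Minimum is 11/2 at row 1 (w1 leaves); pivot element 2.
Pivot on row 1; the obj-row RHS becomes 0 − (-3)·(11/2) = 33/2.
Next entering variable (most negative obj-row entry -1): r.
Ratio test on column r — row 1: (11/2)/1 = 11/2; row 2: entry 0 ≤ 0; row 3: entry 0 ≤ 0. Minimum is 11/2 at row 1 (p leaves); pivot element 1.
After the second pivot the obj-row RHS is 33/2 − (-1)·(11/2) = 22.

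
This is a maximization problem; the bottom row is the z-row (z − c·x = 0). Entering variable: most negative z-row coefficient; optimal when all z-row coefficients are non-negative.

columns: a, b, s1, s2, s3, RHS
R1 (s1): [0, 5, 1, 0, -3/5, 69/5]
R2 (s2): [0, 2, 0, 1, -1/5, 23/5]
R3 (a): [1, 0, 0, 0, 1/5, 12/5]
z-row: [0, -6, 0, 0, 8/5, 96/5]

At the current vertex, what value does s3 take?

0

s3 is not in the basis, so in the current basic feasible solution s3 = 0.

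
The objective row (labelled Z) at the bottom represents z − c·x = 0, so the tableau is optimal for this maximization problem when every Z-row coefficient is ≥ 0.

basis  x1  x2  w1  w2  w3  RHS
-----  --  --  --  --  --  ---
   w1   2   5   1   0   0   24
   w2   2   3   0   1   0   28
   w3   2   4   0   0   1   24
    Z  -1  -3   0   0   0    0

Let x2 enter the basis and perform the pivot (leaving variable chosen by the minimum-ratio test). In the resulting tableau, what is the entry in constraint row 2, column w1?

-3/5

Ratio test on column x2 — row 1: 24/5 = 24/5; row 2: 28/3 = 28/3; row 3: 24/4 = 6. Minimum is 24/5 at row 1 (w1 leaves); pivot element 5.
Divide row 1 by 5; eliminate column x2 from the other rows.
Row 2 update in column w1: 0 − 3·(1/5) = -3/5.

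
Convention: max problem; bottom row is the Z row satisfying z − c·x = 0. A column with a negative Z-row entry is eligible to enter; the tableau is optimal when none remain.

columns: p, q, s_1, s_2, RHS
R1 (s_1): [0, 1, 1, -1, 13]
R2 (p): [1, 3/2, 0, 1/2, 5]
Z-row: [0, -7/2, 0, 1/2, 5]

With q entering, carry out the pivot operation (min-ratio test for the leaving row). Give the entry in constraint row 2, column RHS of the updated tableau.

10/3

Ratio test on column q — row 1: 13/1 = 13; row 2: 5/(3/2) = 10/3. Minimum is 10/3 at row 2 (p leaves); pivot element 3/2.
Divide row 2 by 3/2; eliminate column q from the other rows.
In the new row 2, the RHS entry is the old entry divided by the pivot: 5/(3/2) = 10/3.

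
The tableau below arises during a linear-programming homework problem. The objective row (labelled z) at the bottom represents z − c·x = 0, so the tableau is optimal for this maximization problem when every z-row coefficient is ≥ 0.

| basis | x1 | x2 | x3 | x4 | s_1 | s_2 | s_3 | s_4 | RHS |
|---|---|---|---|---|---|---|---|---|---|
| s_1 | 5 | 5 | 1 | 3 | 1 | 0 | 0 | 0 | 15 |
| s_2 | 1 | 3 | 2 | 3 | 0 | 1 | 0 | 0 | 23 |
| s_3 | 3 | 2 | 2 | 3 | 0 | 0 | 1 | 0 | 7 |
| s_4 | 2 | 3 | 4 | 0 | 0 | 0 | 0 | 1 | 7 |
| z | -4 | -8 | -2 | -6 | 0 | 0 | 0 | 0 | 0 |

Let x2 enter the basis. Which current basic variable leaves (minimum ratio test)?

Column x2 entries and ratios — s_1: 15/5 = 3; s_2: 23/3 = 23/3; s_3: 7/2 = 7/2; s_4: 7/3 = 7/3.
Smallest ratio is 7/3 in the row of s_4, so s_4 leaves.

s_4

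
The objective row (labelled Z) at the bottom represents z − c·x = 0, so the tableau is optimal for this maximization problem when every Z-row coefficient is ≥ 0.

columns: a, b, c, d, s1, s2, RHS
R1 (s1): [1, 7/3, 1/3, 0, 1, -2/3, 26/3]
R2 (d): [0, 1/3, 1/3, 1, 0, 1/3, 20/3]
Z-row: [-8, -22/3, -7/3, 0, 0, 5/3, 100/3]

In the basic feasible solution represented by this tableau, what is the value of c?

0

c is not in the basis, so in the current basic feasible solution c = 0.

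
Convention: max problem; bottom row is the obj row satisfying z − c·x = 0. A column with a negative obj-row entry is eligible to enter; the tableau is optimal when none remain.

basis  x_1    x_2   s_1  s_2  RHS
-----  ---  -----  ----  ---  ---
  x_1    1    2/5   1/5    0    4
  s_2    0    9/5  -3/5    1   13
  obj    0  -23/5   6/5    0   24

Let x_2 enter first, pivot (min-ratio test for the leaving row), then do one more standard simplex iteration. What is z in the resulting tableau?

175/3

Ratio test on column x_2 — row 1: 4/(2/5) = 10; row 2: 13/(9/5) = 65/9. Minimum is 65/9 at row 2 (s_2 leaves); pivot element 9/5.
Pivot on row 2; the obj-row RHS becomes 24 − (-23/5)·(65/9) = 515/9.
Next entering variable (most negative obj-row entry -1/3): s_1.
Ratio test on column s_1 — row 1: (10/9)/(1/3) = 10/3; row 2: entry -1/3 ≤ 0. Minimum is 10/3 at row 1 (x_1 leaves); pivot element 1/3.
After the second pivot the obj-row RHS is 515/9 − (-1/3)·(10/3) = 175/3.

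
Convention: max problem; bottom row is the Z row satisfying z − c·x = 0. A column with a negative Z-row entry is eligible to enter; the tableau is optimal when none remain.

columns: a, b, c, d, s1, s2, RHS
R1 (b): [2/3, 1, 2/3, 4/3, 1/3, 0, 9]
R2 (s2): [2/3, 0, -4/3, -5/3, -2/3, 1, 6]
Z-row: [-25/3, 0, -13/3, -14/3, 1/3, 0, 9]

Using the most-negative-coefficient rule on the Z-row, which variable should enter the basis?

a

Negative Z-row entries: a: -25/3, c: -13/3, d: -14/3.
The most negative is -25/3 in column a, so a enters.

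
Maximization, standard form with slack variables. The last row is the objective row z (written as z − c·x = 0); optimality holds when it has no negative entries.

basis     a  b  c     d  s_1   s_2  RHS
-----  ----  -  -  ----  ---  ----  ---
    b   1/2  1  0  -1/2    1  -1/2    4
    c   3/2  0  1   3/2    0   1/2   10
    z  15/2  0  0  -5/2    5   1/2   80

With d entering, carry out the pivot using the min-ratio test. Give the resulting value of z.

290/3

Ratio test on column d — row 1: entry -1/2 ≤ 0; row 2: 10/(3/2) = 20/3. Minimum is 20/3 at row 2 (c leaves); pivot element 3/2.
Pivot on row 2; the z-row RHS becomes 80 − (-5/2)·(20/3) = 290/3.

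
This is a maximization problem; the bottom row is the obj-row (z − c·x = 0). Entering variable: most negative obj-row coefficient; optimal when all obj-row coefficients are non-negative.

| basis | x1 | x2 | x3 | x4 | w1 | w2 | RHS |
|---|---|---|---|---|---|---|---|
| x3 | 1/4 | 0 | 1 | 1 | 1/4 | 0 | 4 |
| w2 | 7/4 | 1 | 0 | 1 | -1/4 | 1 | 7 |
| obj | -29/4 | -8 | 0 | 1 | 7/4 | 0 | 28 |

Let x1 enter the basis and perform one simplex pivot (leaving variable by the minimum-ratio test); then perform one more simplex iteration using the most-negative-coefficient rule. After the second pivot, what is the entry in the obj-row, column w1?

-1/4

Ratio test on column x1 — row 1: 4/(1/4) = 16; row 2: 7/(7/4) = 4. Minimum is 4 at row 2 (w2 leaves); pivot element 7/4.
Divide row 2 by 7/4; eliminate column x1 from the other rows.
Second iteration: most negative obj-row entry is -27/7 in column x2, so x2 enters.
Ratio test on column x2 — row 1: entry -1/7 ≤ 0; row 2: 4/(4/7) = 7. Minimum is 7 at row 2 (x1 leaves); pivot element 4/7.
Divide row 2 by 4/7; eliminate column x2 from the other rows.
After both pivots, the entry at the obj-row, column w1 is -1/4.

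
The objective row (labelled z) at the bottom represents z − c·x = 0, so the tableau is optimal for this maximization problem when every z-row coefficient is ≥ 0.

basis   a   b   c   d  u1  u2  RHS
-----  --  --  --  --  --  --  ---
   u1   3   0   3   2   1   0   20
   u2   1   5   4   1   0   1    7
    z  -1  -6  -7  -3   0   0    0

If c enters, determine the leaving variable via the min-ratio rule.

Column c entries and ratios — u1: 20/3 = 20/3; u2: 7/4 = 7/4.
Smallest ratio is 7/4 in the row of u2, so u2 leaves.

u2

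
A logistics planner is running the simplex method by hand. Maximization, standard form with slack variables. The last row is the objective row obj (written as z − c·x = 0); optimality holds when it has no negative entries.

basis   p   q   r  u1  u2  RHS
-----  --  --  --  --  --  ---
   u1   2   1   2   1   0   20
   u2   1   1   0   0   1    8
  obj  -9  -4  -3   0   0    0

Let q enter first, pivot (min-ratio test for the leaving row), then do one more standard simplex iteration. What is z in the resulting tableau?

72

Ratio test on column q — row 1: 20/1 = 20; row 2: 8/1 = 8. Minimum is 8 at row 2 (u2 leaves); pivot element 1.
Pivot on row 2; the obj-row RHS becomes 0 − (-4)·8 = 32.
Next entering variable (most negative obj-row entry -5): p.
Ratio test on column p — row 1: 12/1 = 12; row 2: 8/1 = 8. Minimum is 8 at row 2 (q leaves); pivot element 1.
After the second pivot the obj-row RHS is 32 − (-5)·8 = 72.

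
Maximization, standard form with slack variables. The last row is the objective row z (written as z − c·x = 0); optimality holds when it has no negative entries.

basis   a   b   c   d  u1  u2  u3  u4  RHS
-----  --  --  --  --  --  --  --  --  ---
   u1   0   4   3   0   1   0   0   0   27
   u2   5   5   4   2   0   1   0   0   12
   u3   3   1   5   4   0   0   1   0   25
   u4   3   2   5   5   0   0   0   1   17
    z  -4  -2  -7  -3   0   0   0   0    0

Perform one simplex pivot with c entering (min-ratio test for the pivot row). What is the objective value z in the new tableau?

21

Ratio test on column c — row 1: 27/3 = 9; row 2: 12/4 = 3; row 3: 25/5 = 5; row 4: 17/5 = 17/5. Minimum is 3 at row 2 (u2 leaves); pivot element 4.
Pivot on row 2; the z-row RHS becomes 0 − (-7)·3 = 21.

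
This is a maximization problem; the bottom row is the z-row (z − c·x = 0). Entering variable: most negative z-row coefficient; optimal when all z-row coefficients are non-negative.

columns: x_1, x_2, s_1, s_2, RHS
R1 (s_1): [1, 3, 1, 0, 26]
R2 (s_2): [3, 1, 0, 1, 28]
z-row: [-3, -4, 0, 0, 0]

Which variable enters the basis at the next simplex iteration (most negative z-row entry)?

x_2

Negative z-row entries: x_1: -3, x_2: -4.
The most negative is -4 in column x_2, so x_2 enters.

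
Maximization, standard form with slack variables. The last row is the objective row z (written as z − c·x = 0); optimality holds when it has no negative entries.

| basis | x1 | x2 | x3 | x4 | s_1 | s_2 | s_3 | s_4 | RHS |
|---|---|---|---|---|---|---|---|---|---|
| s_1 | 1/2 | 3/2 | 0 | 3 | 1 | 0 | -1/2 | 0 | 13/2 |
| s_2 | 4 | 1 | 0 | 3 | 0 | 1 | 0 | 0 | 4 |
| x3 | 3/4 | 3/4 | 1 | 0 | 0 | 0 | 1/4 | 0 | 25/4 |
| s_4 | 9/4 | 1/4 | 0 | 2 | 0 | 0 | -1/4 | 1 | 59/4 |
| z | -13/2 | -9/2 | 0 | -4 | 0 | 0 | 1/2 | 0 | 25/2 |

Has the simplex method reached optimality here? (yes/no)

The z-row has a negative entry -13/2 in column x1, so it is not optimal.

no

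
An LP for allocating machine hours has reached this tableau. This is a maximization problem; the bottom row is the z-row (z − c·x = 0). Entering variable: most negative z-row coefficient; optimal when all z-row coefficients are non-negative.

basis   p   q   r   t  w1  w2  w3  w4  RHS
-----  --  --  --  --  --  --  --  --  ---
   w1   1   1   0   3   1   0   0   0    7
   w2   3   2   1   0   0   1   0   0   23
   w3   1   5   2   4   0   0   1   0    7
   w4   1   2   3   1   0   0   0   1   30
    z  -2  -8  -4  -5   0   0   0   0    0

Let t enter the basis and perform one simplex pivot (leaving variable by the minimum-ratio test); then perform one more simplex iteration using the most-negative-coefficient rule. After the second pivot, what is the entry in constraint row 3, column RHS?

Ratio test on column t — row 1: 7/3 = 7/3; row 2: entry 0 ≤ 0; row 3: 7/4 = 7/4; row 4: 30/1 = 30. Minimum is 7/4 at row 3 (w3 leaves); pivot element 4.
Divide row 3 by 4; eliminate column t from the other rows.
Second iteration: most negative z-row entry is -7/4 in column q, so q enters.
Ratio test on column q — row 1: entry -11/4 ≤ 0; row 2: 23/2 = 23/2; row 3: (7/4)/(5/4) = 7/5; row 4: (113/4)/(3/4) = 113/3. Minimum is 7/5 at row 3 (t leaves); pivot element 5/4.
Divide row 3 by 5/4; eliminate column q from the other rows.
After both pivots, the entry at constraint row 3, column RHS is 7/5.

7/5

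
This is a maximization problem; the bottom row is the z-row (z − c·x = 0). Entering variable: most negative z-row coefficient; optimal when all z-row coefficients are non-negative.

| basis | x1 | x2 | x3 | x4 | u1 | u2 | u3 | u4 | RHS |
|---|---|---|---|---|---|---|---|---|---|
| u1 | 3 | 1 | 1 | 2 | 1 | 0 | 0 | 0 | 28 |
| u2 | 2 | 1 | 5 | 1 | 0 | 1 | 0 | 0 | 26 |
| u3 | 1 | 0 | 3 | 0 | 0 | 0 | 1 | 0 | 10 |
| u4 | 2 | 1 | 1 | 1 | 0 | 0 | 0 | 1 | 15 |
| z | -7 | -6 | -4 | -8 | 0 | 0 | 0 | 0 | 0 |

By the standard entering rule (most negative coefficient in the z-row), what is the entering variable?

x4

Negative z-row entries: x1: -7, x2: -6, x3: -4, x4: -8.
The most negative is -8 in column x4, so x4 enters.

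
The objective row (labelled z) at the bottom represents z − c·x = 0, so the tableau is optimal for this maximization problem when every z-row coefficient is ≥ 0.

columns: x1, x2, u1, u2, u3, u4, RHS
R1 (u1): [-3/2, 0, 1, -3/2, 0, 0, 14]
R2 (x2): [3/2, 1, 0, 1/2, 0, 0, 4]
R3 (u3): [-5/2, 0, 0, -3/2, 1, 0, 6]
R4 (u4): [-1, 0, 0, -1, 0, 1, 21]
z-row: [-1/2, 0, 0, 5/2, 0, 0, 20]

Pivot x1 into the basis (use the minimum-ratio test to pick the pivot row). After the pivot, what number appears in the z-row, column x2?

1/3

Ratio test on column x1 — row 1: entry -3/2 ≤ 0; row 2: 4/(3/2) = 8/3; row 3: entry -5/2 ≤ 0; row 4: entry -1 ≤ 0. Minimum is 8/3 at row 2 (x2 leaves); pivot element 3/2.
Divide row 2 by 3/2; eliminate column x1 from the other rows.
z-row update in column x2: 0 − (-1/2)·(2/3) = 1/3.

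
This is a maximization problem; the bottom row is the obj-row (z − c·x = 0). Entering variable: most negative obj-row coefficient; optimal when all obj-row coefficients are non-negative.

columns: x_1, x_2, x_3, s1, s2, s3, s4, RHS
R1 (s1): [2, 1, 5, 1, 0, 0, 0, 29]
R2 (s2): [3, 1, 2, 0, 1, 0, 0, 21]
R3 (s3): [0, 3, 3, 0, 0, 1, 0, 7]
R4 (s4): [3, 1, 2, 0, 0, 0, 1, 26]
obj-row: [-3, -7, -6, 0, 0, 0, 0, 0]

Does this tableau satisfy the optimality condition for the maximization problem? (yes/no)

no

The obj-row has a negative entry -7 in column x_2, so it is not optimal.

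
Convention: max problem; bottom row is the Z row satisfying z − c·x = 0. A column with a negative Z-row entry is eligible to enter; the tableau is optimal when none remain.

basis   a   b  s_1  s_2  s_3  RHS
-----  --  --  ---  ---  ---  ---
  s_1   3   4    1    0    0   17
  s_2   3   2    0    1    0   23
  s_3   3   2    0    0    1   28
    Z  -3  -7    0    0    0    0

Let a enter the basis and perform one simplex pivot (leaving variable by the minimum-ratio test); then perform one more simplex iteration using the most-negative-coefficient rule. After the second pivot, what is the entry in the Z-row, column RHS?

Ratio test on column a — row 1: 17/3 = 17/3; row 2: 23/3 = 23/3; row 3: 28/3 = 28/3. Minimum is 17/3 at row 1 (s_1 leaves); pivot element 3.
Divide row 1 by 3; eliminate column a from the other rows.
Second iteration: most negative Z-row entry is -3 in column b, so b enters.
Ratio test on column b — row 1: (17/3)/(4/3) = 17/4; row 2: entry -2 ≤ 0; row 3: entry -2 ≤ 0. Minimum is 17/4 at row 1 (a leaves); pivot element 4/3.
Divide row 1 by 4/3; eliminate column b from the other rows.
After both pivots, the entry at the Z-row, column RHS is 119/4.

119/4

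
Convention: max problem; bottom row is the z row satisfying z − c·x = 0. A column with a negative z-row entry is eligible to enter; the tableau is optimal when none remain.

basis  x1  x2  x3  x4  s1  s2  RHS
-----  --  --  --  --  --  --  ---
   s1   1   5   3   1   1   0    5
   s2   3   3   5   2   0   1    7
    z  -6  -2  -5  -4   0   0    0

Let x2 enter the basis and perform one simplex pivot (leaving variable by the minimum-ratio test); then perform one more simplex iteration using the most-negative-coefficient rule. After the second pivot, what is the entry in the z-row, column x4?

Ratio test on column x2 — row 1: 5/5 = 1; row 2: 7/3 = 7/3. Minimum is 1 at row 1 (s1 leaves); pivot element 5.
Divide row 1 by 5; eliminate column x2 from the other rows.
Second iteration: most negative z-row entry is -28/5 in column x1, so x1 enters.
Ratio test on column x1 — row 1: 1/(1/5) = 5; row 2: 4/(12/5) = 5/3. Minimum is 5/3 at row 2 (s2 leaves); pivot element 12/5.
Divide row 2 by 12/5; eliminate column x1 from the other rows.
After both pivots, the entry at the z-row, column x4 is -1/3.

-1/3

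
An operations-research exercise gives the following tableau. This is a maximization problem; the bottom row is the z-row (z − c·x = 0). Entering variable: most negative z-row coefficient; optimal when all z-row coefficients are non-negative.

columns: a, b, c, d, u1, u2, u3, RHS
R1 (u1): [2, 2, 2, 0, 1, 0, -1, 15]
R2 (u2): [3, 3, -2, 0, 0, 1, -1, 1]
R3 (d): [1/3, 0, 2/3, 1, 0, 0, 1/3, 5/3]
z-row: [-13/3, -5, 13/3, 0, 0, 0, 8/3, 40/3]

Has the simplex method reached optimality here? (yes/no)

The z-row has a negative entry -5 in column b, so it is not optimal.

no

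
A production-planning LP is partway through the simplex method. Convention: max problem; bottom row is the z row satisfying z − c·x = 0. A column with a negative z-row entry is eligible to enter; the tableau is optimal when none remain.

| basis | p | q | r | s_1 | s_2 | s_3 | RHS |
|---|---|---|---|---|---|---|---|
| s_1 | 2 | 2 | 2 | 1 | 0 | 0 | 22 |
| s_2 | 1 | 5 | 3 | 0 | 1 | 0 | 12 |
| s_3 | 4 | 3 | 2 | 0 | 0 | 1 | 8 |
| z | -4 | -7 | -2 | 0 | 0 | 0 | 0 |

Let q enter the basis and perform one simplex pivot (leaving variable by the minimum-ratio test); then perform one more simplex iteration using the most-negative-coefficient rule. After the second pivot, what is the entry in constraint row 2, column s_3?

Ratio test on column q — row 1: 22/2 = 11; row 2: 12/5 = 12/5; row 3: 8/3 = 8/3. Minimum is 12/5 at row 2 (s_2 leaves); pivot element 5.
Divide row 2 by 5; eliminate column q from the other rows.
Second iteration: most negative z-row entry is -13/5 in column p, so p enters.
Ratio test on column p — row 1: (86/5)/(8/5) = 43/4; row 2: (12/5)/(1/5) = 12; row 3: (4/5)/(17/5) = 4/17. Minimum is 4/17 at row 3 (s_3 leaves); pivot element 17/5.
Divide row 3 by 17/5; eliminate column p from the other rows.
After both pivots, the entry at constraint row 2, column s_3 is -1/17.

-1/17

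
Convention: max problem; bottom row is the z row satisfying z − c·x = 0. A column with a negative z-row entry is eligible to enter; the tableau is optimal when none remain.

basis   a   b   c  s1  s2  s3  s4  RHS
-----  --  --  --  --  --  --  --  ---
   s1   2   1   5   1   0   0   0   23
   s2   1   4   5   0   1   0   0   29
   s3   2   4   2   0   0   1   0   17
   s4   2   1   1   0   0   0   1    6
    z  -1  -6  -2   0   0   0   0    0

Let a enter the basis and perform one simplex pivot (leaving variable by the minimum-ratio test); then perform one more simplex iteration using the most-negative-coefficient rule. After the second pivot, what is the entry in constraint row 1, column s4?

Ratio test on column a — row 1: 23/2 = 23/2; row 2: 29/1 = 29; row 3: 17/2 = 17/2; row 4: 6/2 = 3. Minimum is 3 at row 4 (s4 leaves); pivot element 2.
Divide row 4 by 2; eliminate column a from the other rows.
Second iteration: most negative z-row entry is -11/2 in column b, so b enters.
Ratio test on column b — row 1: entry 0 ≤ 0; row 2: 26/(7/2) = 52/7; row 3: 11/3 = 11/3; row 4: 3/(1/2) = 6. Minimum is 11/3 at row 3 (s3 leaves); pivot element 3.
Divide row 3 by 3; eliminate column b from the other rows.
After both pivots, the entry at constraint row 1, column s4 is -1.

-1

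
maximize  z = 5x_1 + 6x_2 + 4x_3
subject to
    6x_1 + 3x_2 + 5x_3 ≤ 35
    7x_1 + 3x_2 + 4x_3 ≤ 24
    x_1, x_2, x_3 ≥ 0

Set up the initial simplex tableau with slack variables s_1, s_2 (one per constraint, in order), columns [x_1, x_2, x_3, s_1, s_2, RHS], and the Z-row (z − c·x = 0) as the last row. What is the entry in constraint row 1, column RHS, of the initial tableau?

The RHS of constraint 1 is b_1 = 35.

35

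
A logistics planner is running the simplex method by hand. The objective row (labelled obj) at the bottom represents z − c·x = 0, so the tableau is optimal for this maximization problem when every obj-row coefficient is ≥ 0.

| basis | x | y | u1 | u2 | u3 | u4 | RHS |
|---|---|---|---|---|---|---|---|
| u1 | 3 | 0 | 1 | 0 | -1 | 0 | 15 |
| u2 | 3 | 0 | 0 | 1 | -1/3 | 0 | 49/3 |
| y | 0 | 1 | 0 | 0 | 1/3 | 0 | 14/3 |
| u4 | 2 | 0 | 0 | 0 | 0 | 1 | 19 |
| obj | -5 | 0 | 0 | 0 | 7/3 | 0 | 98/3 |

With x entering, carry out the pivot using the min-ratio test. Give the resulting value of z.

Ratio test on column x — row 1: 15/3 = 5; row 2: (49/3)/3 = 49/9; row 3: entry 0 ≤ 0; row 4: 19/2 = 19/2. Minimum is 5 at row 1 (u1 leaves); pivot element 3.
Pivot on row 1; the obj-row RHS becomes 98/3 − (-5)·5 = 173/3.

173/3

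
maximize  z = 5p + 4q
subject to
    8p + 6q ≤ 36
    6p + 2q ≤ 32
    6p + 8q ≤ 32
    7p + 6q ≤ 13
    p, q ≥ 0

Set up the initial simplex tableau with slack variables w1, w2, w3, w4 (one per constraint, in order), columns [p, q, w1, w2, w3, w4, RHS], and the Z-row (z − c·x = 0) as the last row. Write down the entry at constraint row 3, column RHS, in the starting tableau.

32

The RHS of constraint 3 is b_3 = 32.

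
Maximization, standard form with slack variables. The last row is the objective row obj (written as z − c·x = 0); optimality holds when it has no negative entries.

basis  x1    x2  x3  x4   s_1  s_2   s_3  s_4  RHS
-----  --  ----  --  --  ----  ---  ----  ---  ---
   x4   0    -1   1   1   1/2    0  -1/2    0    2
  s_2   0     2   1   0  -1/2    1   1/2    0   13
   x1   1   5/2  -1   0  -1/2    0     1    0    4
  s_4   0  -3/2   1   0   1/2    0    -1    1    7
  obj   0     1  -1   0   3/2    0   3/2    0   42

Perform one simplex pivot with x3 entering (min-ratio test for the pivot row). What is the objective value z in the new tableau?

44

Ratio test on column x3 — row 1: 2/1 = 2; row 2: 13/1 = 13; row 3: entry -1 ≤ 0; row 4: 7/1 = 7. Minimum is 2 at row 1 (x4 leaves); pivot element 1.
Pivot on row 1; the obj-row RHS becomes 42 − (-1)·2 = 44.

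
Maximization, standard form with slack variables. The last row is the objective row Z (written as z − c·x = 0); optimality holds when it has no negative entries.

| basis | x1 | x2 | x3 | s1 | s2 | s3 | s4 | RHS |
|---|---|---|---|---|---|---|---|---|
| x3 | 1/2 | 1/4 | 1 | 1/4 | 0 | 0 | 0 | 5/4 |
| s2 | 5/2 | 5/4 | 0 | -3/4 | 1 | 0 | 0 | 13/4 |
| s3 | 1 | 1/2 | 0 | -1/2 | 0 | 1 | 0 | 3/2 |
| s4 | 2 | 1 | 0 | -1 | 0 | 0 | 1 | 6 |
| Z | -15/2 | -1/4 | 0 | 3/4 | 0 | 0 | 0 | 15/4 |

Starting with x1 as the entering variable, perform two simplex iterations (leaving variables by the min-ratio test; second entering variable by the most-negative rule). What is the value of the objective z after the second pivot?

63/4

Ratio test on column x1 — row 1: (5/4)/(1/2) = 5/2; row 2: (13/4)/(5/2) = 13/10; row 3: (3/2)/1 = 3/2; row 4: 6/2 = 3. Minimum is 13/10 at row 2 (s2 leaves); pivot element 5/2.
Pivot on row 2; the Z-row RHS becomes 15/4 − (-15/2)·(13/10) = 27/2.
Next entering variable (most negative Z-row entry -3/2): s1.
Ratio test on column s1 — row 1: (3/5)/(2/5) = 3/2; row 2: entry -3/10 ≤ 0; row 3: entry -1/5 ≤ 0; row 4: entry -2/5 ≤ 0. Minimum is 3/2 at row 1 (x3 leaves); pivot element 2/5.
After the second pivot the Z-row RHS is 27/2 − (-3/2)·(3/2) = 63/4.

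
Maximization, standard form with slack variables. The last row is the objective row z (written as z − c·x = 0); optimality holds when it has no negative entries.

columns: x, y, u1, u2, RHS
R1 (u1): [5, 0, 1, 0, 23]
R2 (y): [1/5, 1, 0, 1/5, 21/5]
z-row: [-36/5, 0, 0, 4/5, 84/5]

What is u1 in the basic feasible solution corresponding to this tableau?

u1 is basic (row 1); its value is the RHS of that row, 23.

23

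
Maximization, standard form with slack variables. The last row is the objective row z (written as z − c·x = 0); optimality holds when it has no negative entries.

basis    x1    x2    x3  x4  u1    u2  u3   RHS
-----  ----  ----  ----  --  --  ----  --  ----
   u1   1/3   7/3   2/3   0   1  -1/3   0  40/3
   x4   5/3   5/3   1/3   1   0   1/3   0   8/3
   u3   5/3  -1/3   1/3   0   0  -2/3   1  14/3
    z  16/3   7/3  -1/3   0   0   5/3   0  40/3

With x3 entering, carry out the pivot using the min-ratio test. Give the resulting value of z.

Ratio test on column x3 — row 1: (40/3)/(2/3) = 20; row 2: (8/3)/(1/3) = 8; row 3: (14/3)/(1/3) = 14. Minimum is 8 at row 2 (x4 leaves); pivot element 1/3.
Pivot on row 2; the z-row RHS becomes 40/3 − (-1/3)·8 = 16.

16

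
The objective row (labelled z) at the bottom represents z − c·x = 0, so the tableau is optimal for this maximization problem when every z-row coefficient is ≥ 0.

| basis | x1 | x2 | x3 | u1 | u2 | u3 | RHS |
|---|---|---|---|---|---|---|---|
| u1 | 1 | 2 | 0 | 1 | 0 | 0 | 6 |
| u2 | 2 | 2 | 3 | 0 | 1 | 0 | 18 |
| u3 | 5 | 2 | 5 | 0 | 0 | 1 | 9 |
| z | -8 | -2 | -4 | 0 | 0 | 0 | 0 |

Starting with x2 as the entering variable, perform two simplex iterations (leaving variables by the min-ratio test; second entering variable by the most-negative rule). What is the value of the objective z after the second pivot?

Ratio test on column x2 — row 1: 6/2 = 3; row 2: 18/2 = 9; row 3: 9/2 = 9/2. Minimum is 3 at row 1 (u1 leaves); pivot element 2.
Pivot on row 1; the z-row RHS becomes 0 − (-2)·3 = 6.
Next entering variable (most negative z-row entry -7): x1.
Ratio test on column x1 — row 1: 3/(1/2) = 6; row 2: 12/1 = 12; row 3: 3/4 = 3/4. Minimum is 3/4 at row 3 (u3 leaves); pivot element 4.
After the second pivot the z-row RHS is 6 − (-7)·(3/4) = 45/4.

45/4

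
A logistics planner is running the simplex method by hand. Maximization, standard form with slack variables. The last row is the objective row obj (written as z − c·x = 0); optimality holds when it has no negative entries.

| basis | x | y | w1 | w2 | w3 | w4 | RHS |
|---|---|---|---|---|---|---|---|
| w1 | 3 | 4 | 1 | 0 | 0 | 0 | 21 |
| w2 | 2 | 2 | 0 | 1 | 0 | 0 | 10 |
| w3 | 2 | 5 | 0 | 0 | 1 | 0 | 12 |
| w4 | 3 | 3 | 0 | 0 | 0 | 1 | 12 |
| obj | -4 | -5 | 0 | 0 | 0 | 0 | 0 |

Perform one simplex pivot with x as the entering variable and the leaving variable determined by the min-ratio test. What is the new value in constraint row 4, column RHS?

4

Ratio test on column x — row 1: 21/3 = 7; row 2: 10/2 = 5; row 3: 12/2 = 6; row 4: 12/3 = 4. Minimum is 4 at row 4 (w4 leaves); pivot element 3.
Divide row 4 by 3; eliminate column x from the other rows.
In the new row 4, the RHS entry is the old entry divided by the pivot: 12/3 = 4.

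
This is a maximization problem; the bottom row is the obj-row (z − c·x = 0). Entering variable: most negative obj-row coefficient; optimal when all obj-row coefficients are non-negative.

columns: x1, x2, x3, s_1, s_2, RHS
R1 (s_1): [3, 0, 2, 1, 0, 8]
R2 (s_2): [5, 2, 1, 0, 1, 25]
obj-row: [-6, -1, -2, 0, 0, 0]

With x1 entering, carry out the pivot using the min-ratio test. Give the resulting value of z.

16

Ratio test on column x1 — row 1: 8/3 = 8/3; row 2: 25/5 = 5. Minimum is 8/3 at row 1 (s_1 leaves); pivot element 3.
Pivot on row 1; the obj-row RHS becomes 0 − (-6)·(8/3) = 16.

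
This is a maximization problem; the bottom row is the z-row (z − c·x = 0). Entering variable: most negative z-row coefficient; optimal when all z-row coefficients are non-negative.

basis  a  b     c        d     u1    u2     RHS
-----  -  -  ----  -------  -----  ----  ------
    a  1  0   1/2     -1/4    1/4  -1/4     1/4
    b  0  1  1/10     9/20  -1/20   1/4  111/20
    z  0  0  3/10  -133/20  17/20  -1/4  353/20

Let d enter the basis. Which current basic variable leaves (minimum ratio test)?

Column d entries and ratios — a: -1/4 ≤ 0, skip; b: (111/20)/(9/20) = 37/3.
Smallest ratio is 37/3 in the row of b, so b leaves.

b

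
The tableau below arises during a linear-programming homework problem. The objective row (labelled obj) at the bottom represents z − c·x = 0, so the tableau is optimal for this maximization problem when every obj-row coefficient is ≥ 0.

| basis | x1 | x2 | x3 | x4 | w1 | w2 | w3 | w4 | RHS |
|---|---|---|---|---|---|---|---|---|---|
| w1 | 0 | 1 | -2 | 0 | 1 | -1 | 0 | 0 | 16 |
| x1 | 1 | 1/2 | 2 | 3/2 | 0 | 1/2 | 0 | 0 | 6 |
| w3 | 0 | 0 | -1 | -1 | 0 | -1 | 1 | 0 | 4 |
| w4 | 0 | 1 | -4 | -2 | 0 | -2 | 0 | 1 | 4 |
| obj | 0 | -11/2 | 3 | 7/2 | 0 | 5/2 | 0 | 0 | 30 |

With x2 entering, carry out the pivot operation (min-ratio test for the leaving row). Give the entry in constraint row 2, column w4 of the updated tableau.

Ratio test on column x2 — row 1: 16/1 = 16; row 2: 6/(1/2) = 12; row 3: entry 0 ≤ 0; row 4: 4/1 = 4. Minimum is 4 at row 4 (w4 leaves); pivot element 1.
Divide row 4 by 1; eliminate column x2 from the other rows.
Row 2 update in column w4: 0 − (1/2)·1 = -1/2.

-1/2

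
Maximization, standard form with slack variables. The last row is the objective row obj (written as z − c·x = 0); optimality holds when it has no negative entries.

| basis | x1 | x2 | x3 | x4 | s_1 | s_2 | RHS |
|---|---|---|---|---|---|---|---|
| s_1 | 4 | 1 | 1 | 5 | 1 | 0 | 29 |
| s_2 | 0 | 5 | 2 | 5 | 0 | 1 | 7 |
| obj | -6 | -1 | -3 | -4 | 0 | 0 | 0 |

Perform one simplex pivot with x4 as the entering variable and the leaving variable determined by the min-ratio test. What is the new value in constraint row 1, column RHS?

Ratio test on column x4 — row 1: 29/5 = 29/5; row 2: 7/5 = 7/5. Minimum is 7/5 at row 2 (s_2 leaves); pivot element 5.
Divide row 2 by 5; eliminate column x4 from the other rows.
Row 1 update in column RHS: 29 − 5·(7/5) = 22.

22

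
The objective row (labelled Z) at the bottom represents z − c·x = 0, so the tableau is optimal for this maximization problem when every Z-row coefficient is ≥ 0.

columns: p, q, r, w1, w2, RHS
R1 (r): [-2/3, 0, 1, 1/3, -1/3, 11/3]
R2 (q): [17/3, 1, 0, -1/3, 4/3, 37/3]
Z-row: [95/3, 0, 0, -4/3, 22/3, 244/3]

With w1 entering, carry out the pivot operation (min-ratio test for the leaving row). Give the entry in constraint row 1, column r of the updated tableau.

Ratio test on column w1 — row 1: (11/3)/(1/3) = 11; row 2: entry -1/3 ≤ 0. Minimum is 11 at row 1 (r leaves); pivot element 1/3.
Divide row 1 by 1/3; eliminate column w1 from the other rows.
In the new row 1, the r entry is the old entry divided by the pivot: 1/(1/3) = 3.

3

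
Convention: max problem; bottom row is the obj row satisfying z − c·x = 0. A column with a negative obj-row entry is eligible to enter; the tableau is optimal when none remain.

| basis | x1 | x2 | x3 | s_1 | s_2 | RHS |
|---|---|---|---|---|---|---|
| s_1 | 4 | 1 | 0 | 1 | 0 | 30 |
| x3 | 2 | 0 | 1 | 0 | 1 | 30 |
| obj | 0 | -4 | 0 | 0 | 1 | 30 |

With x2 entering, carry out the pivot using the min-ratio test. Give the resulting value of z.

150

Ratio test on column x2 — row 1: 30/1 = 30; row 2: entry 0 ≤ 0. Minimum is 30 at row 1 (s_1 leaves); pivot element 1.
Pivot on row 1; the obj-row RHS becomes 30 − (-4)·30 = 150.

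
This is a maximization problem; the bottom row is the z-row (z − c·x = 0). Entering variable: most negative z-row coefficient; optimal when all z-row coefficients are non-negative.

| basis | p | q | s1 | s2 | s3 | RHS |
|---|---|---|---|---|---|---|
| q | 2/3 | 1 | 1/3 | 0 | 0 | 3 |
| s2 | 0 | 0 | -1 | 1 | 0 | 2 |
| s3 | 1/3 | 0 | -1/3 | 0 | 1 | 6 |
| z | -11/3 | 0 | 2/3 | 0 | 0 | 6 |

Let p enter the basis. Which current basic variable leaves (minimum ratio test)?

Column p entries and ratios — q: 3/(2/3) = 9/2; s2: 0 ≤ 0, skip; s3: 6/(1/3) = 18.
Smallest ratio is 9/2 in the row of q, so q leaves.

q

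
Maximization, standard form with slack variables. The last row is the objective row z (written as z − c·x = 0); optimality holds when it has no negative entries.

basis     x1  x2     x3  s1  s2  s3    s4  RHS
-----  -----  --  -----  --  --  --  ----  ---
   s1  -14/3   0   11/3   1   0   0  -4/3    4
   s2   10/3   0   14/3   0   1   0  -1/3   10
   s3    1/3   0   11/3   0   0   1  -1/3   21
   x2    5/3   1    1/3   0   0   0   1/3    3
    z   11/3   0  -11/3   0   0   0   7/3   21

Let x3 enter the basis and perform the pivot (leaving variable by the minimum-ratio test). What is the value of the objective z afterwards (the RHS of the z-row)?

Ratio test on column x3 — row 1: 4/(11/3) = 12/11; row 2: 10/(14/3) = 15/7; row 3: 21/(11/3) = 63/11; row 4: 3/(1/3) = 9. Minimum is 12/11 at row 1 (s1 leaves); pivot element 11/3.
Pivot on row 1; the z-row RHS becomes 21 − (-11/3)·(12/11) = 25.

25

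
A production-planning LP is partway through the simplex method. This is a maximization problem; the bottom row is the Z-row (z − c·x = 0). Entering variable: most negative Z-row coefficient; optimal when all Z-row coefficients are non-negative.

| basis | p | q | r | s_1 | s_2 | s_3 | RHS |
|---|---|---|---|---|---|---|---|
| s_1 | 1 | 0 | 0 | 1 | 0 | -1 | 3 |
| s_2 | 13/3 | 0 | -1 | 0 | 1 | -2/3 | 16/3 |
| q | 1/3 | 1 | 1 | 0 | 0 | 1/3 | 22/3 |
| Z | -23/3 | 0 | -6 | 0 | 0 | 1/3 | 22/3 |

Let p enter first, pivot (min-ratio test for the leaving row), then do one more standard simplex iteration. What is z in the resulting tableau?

467/7

Ratio test on column p — row 1: 3/1 = 3; row 2: (16/3)/(13/3) = 16/13; row 3: (22/3)/(1/3) = 22. Minimum is 16/13 at row 2 (s_2 leaves); pivot element 13/3.
Pivot on row 2; the Z-row RHS becomes 22/3 − (-23/3)·(16/13) = 218/13.
Next entering variable (most negative Z-row entry -101/13): r.
Ratio test on column r — row 1: (23/13)/(3/13) = 23/3; row 2: entry -3/13 ≤ 0; row 3: (90/13)/(14/13) = 45/7. Minimum is 45/7 at row 3 (q leaves); pivot element 14/13.
After the second pivot the Z-row RHS is 218/13 − (-101/13)·(45/7) = 467/7.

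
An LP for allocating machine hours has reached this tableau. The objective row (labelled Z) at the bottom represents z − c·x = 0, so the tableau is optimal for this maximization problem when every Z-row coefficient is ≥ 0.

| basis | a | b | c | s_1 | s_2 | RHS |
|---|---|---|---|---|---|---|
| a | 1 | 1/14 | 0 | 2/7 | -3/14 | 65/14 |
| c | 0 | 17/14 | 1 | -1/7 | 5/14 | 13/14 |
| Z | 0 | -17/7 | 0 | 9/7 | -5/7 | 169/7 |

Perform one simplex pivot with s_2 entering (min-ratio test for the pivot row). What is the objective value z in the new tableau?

Ratio test on column s_2 — row 1: entry -3/14 ≤ 0; row 2: (13/14)/(5/14) = 13/5. Minimum is 13/5 at row 2 (c leaves); pivot element 5/14.
Pivot on row 2; the Z-row RHS becomes 169/7 − (-5/7)·(13/5) = 26.

26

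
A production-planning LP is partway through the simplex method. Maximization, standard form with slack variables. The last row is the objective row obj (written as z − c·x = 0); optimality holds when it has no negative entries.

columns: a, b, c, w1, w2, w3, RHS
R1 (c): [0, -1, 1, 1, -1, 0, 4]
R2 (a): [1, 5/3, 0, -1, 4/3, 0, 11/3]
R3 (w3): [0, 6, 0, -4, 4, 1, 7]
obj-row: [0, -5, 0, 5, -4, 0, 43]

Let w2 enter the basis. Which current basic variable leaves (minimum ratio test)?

Column w2 entries and ratios — c: -1 ≤ 0, skip; a: (11/3)/(4/3) = 11/4; w3: 7/4 = 7/4.
Smallest ratio is 7/4 in the row of w3, so w3 leaves.

w3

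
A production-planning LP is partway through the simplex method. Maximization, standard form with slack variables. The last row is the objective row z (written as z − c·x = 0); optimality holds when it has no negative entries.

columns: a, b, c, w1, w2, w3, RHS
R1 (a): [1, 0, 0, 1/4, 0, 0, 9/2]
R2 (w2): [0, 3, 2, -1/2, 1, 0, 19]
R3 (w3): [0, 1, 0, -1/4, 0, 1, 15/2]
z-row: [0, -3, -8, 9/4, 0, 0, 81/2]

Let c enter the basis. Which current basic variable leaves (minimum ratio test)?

w2

Column c entries and ratios — a: 0 ≤ 0, skip; w2: 19/2 = 19/2; w3: 0 ≤ 0, skip.
Smallest ratio is 19/2 in the row of w2, so w2 leaves.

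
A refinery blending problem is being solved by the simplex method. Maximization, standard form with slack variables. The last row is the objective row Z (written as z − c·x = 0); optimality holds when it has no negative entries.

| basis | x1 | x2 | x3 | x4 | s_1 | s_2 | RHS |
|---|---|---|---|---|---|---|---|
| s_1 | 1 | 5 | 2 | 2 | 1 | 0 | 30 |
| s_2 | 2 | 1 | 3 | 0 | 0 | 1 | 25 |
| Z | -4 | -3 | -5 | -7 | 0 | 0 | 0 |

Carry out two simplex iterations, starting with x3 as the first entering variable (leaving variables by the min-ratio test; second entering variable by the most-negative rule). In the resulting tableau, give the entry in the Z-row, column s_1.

Ratio test on column x3 — row 1: 30/2 = 15; row 2: 25/3 = 25/3. Minimum is 25/3 at row 2 (s_2 leaves); pivot element 3.
Divide row 2 by 3; eliminate column x3 from the other rows.
Second iteration: most negative Z-row entry is -7 in column x4, so x4 enters.
Ratio test on column x4 — row 1: (40/3)/2 = 20/3; row 2: entry 0 ≤ 0. Minimum is 20/3 at row 1 (s_1 leaves); pivot element 2.
Divide row 1 by 2; eliminate column x4 from the other rows.
After both pivots, the entry at the Z-row, column s_1 is 7/2.

7/2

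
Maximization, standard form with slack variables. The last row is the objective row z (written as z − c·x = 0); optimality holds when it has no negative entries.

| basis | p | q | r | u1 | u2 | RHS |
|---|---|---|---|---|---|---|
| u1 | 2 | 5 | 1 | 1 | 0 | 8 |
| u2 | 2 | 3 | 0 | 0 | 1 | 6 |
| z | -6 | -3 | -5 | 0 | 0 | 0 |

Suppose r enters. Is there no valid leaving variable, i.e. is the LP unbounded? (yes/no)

no

Column r has positive entries in row(s) 1, so the ratio test bounds it — not unbounded.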